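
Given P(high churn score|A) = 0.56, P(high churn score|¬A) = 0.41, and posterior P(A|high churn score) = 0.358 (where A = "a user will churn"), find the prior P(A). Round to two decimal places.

P(A) = 0.29

Bayes' rule in odds form gives O(A|E) = O(A)·[P(E|A)/P(E|¬A)], hence O(A) = O(A|E)/LR.
Posterior odds = 0.358/(1−0.358) = 0.5576. LR = 0.56/0.41 = 1.3659.
Prior odds = 0.5576/1.3659 = 0.4082, so P(A) = 0.4082/(1+0.4082) ≈ 0.29.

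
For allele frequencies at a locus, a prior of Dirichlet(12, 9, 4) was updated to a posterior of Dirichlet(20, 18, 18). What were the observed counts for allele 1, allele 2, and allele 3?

counts (8, 9, 14)

For a Dirichlet(α) prior with multinomial counts c, the posterior is Dirichlet(α + c) componentwise.
Counts are posterior − prior componentwise: 20−12=8, 18−9=9, 18−4=14.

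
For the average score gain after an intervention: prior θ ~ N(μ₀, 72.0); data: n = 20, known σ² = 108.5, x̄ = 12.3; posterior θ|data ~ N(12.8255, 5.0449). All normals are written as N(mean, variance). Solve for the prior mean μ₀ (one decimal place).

μ₀ = 19.8

With known observation variance, the Normal–Normal posterior has precision τ_n = τ₀ + n/σ² and mean μ_n = (τ₀μ₀ + (n/σ²)x̄)/τ_n.
Here τ₀ = 1/72.0 = 0.013889 and τ_data = 20/108.5 = 0.184332, so τ_n = 0.198221.
Rearranging for μ₀: μ₀ = (μ_n·τ_n − τ_data·x̄)/τ₀ = (12.8255·0.198221 − 0.184332·12.3) / 0.013889 = 0.275000/0.013889 ≈ 19.8.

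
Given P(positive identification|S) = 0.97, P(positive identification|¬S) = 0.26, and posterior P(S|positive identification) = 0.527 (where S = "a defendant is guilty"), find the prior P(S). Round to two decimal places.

P(S) = 0.23

Bayes' rule in odds form gives O(S|E) = O(S)·[P(E|S)/P(E|¬S)], hence O(S) = O(S|E)/LR.
Posterior odds = 0.527/(1−0.527) = 1.1142. LR = 0.97/0.26 = 3.7308.
Prior odds = 1.1142/3.7308 = 0.2986, so P(S) = 0.2986/(1+0.2986) ≈ 0.23.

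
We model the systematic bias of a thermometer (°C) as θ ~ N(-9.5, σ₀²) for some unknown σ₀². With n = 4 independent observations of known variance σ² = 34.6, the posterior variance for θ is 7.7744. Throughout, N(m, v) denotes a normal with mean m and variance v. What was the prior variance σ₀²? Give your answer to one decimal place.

Posterior precision equals prior precision plus data precision: 1/σ_n² = 1/σ₀² + n/σ².
So 1/σ₀² = 1/7.7744 − 4/34.6 = 0.128627 − 0.115607 = 0.013020.
Hence σ₀² = 1/0.013020 ≈ 76.8.

σ₀² = 76.8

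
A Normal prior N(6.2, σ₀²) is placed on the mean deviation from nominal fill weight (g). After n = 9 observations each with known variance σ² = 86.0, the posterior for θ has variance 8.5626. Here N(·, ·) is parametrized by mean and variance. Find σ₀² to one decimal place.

σ₀² = 82.4

For the Normal–Normal model with known σ², precisions add: τ_n = τ₀ + n/σ².
So 1/σ₀² = 1/8.5626 − 9/86.0 = 0.116787 − 0.104651 = 0.012136.
Hence σ₀² = 1/0.012136 ≈ 82.4.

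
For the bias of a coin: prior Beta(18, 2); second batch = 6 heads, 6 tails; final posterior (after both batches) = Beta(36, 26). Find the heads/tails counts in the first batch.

Because Beta–binomial updating is additive in the counts, the combined data contributed (α_post−α_prior, β_post−β_prior) successes and failures.
Total across both batches: 36−18=18 heads, 26−2=24 tails.
Subtract the second batch: 18−6=12 heads and 24−6=18 tails.

12 heads and 18 tails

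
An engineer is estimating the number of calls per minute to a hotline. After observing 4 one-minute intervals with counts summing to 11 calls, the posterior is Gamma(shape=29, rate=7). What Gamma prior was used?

A Gamma(α, β) prior (rate parametrization) on a Poisson rate with n observations summing to S gives posterior Gamma(α+S, β+n).
So α = 29 − 11 = 18 and β = 7 − 4 = 3.

Gamma(shape=18, rate=3)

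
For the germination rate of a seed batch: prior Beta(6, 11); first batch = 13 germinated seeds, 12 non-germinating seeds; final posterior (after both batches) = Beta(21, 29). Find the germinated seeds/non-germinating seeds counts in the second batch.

Because Beta–binomial updating is additive in the counts, the combined data contributed (α_post−α_prior, β_post−β_prior) successes and failures.
Total across both batches: 21−6=15 germinated seeds, 29−11=18 non-germinating seeds.
Subtract the first batch: 15−13=2 germinated seeds and 18−12=6 non-germinating seeds.

2 germinated seeds and 6 non-germinating seeds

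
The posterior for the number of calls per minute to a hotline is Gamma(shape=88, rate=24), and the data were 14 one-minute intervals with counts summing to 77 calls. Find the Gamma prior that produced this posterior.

Gamma(shape=11, rate=10)

A Gamma(α, β) prior (rate parametrization) on a Poisson rate with n observations summing to S gives posterior Gamma(α+S, β+n).
So α = 88 − 77 = 11 and β = 24 − 14 = 10.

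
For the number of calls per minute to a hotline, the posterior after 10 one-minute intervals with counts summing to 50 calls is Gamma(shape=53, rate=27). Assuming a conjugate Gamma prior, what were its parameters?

Gamma(shape=3, rate=17)

Gamma–Poisson conjugacy: posterior shape = α + Σxᵢ, posterior rate = β + n.
So α = 53 − 50 = 3 and β = 27 − 10 = 17.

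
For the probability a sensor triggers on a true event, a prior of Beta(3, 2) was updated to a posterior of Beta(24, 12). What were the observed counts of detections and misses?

21 detections and 10 misses

Under Beta–binomial conjugacy the posterior parameters are (α+s, β+f).
Match parameters: s=24−3=21, f=12−2=10.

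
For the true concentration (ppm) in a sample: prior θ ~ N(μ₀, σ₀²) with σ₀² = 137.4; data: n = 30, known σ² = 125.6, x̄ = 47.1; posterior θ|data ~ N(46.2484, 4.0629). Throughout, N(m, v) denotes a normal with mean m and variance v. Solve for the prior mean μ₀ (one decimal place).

The posterior mean is a precision-weighted average: μ_n = (τ₀μ₀ + τ_data·x̄)/(τ₀+τ_data), with τ₀=1/σ₀² and τ_data=n/σ².
Here τ₀ = 1/137.4 = 0.007278 and τ_data = 30/125.6 = 0.238854, so τ_n = 0.246132.
Rearranging for μ₀: μ₀ = (μ_n·τ_n − τ_data·x̄)/τ₀ = (46.2484·0.246132 − 0.238854·47.1) / 0.007278 = 0.133188/0.007278 ≈ 18.3.

μ₀ = 18.3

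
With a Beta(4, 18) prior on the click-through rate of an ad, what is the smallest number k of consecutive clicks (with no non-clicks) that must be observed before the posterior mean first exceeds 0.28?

k = 4

After k clicks and 0 non-clicks the posterior is Beta(4+k, 18), with mean (4+k)/(4+18+k).
Set (4+k)/(22+k) > 0.28 and solve: k > (0.28·22 − 4)/(1 − 0.28) = 3.000.
The smallest integer exceeding 3.000 is 4.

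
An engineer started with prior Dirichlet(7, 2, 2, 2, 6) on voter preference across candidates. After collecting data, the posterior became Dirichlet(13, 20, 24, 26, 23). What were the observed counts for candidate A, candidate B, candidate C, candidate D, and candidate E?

For a Dirichlet(α) prior with multinomial counts c, the posterior is Dirichlet(α + c) componentwise.
Counts are posterior − prior componentwise: 13−7=6, 20−2=18, 24−2=22, 26−2=24, 23−6=17.

counts (6, 18, 22, 24, 17)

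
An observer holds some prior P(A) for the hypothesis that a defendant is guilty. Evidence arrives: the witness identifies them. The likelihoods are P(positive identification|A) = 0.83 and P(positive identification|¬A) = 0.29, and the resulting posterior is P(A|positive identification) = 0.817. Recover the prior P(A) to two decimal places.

In odds form, posterior odds = prior odds × likelihood ratio, so prior odds = posterior odds ÷ LR.
Posterior odds = 0.817/(1−0.817) = 4.4645. LR = 0.83/0.29 = 2.8621.
Prior odds = 4.4645/2.8621 = 1.5599, so P(A) = 1.5599/(1+1.5599) ≈ 0.61.

P(A) = 0.61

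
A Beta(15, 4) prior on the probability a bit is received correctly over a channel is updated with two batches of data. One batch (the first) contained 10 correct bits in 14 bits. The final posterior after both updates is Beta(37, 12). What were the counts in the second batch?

Sequential conjugate updates are equivalent to a single update on the pooled data, so total successes = posterior α − prior α and total failures = posterior β − prior β.
Total across both batches: 37−15=22 correct bits, 12−4=8 errors.
Subtract the first batch: 22−10=12 correct bits and 8−4=4 errors.

12 correct bits and 4 errors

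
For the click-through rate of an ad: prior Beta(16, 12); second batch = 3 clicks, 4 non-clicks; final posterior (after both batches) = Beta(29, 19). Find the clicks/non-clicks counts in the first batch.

10 clicks and 3 non-clicks

Sequential conjugate updates are equivalent to a single update on the pooled data, so total successes = posterior α − prior α and total failures = posterior β − prior β.
Total across both batches: 29−16=13 clicks, 19−12=7 non-clicks.
Subtract the second batch: 13−3=10 clicks and 7−4=3 non-clicks.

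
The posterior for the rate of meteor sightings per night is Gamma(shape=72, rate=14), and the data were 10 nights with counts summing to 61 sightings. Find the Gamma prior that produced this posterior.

Gamma(shape=11, rate=4)

A Gamma(α, β) prior (rate parametrization) on a Poisson rate with n observations summing to S gives posterior Gamma(α+S, β+n).
So α = 72 − 61 = 11 and β = 14 − 10 = 4.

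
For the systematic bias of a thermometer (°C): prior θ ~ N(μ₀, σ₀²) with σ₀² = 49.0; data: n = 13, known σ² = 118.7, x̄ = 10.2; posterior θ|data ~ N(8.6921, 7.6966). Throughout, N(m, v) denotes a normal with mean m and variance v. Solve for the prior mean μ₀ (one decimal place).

With known observation variance, the Normal–Normal posterior has precision τ_n = τ₀ + n/σ² and mean μ_n = (τ₀μ₀ + (n/σ²)x̄)/τ_n.
Here τ₀ = 1/49.0 = 0.020408 and τ_data = 13/118.7 = 0.109520, so τ_n = 0.129928.
Rearranging for μ₀: μ₀ = (μ_n·τ_n − τ_data·x̄)/τ₀ = (8.6921·0.129928 − 0.109520·10.2) / 0.020408 = 0.012243/0.020408 ≈ 0.6.

μ₀ = 0.6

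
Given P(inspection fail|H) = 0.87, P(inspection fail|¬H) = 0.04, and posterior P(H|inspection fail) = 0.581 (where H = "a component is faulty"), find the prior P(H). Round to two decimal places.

In odds form, posterior odds = prior odds × likelihood ratio, so prior odds = posterior odds ÷ LR.
Posterior odds = 0.581/(1−0.581) = 1.3866. LR = 0.87/0.04 = 21.7500.
Prior odds = 1.3866/21.7500 = 0.0638, so P(H) = 0.0638/(1+0.0638) ≈ 0.06.

P(H) = 0.06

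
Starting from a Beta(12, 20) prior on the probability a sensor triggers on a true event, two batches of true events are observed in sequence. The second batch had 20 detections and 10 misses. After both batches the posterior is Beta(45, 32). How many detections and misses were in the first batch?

Sequential conjugate updates are equivalent to a single update on the pooled data, so total successes = posterior α − prior α and total failures = posterior β − prior β.
Total across both batches: 45−12=33 detections, 32−20=12 misses.
Subtract the second batch: 33−20=13 detections and 12−10=2 misses.

13 detections and 2 misses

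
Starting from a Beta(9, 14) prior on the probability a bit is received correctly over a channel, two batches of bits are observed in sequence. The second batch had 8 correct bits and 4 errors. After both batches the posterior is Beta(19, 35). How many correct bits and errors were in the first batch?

2 correct bits and 17 errors

Sequential conjugate updates are equivalent to a single update on the pooled data, so total successes = posterior α − prior α and total failures = posterior β − prior β.
Total across both batches: 19−9=10 correct bits, 35−14=21 errors.
Subtract the second batch: 10−8=2 correct bits and 21−4=17 errors.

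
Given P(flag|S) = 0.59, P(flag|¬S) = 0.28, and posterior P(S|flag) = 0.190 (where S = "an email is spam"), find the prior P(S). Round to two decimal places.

In odds form, posterior odds = prior odds × likelihood ratio, so prior odds = posterior odds ÷ LR.
Posterior odds = 0.190/(1−0.190) = 0.2346. LR = 0.59/0.28 = 2.1071.
Prior odds = 0.2346/2.1071 = 0.1113, so P(S) = 0.1113/(1+0.1113) ≈ 0.10.

P(S) = 0.10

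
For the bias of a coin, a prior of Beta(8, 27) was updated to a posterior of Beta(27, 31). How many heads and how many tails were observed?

19 heads and 4 tails

A Beta(α, β) prior with s successes and f failures in binomial data gives a Beta(α+s, β+f) posterior.
Match parameters: s=27−8=19, f=31−27=4.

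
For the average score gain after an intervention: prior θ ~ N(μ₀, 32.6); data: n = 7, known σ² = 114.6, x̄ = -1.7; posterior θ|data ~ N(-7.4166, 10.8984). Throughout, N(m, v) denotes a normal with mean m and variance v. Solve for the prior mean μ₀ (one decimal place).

μ₀ = -18.8

With known observation variance, the Normal–Normal posterior has precision τ_n = τ₀ + n/σ² and mean μ_n = (τ₀μ₀ + (n/σ²)x̄)/τ_n.
Here τ₀ = 1/32.6 = 0.030675 and τ_data = 7/114.6 = 0.061082, so τ_n = 0.091757.
Rearranging for μ₀: μ₀ = (μ_n·τ_n − τ_data·x̄)/τ₀ = (-7.4166·0.091757 − 0.061082·-1.7) / 0.030675 = -0.576686/0.030675 ≈ -18.8.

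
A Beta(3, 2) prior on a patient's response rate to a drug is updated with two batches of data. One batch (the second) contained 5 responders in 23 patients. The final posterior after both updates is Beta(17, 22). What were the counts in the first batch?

Because Beta–binomial updating is additive in the counts, the combined data contributed (α_post−α_prior, β_post−β_prior) successes and failures.
Total across both batches: 17−3=14 responders, 22−2=20 non-responders.
Subtract the second batch: 14−5=9 responders and 20−18=2 non-responders.

9 responders and 2 non-responders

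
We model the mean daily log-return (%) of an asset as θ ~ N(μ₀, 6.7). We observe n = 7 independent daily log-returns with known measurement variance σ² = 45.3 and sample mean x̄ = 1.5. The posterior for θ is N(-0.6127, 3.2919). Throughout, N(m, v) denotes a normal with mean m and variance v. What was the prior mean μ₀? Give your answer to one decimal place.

The posterior mean is a precision-weighted average: μ_n = (τ₀μ₀ + τ_data·x̄)/(τ₀+τ_data), with τ₀=1/σ₀² and τ_data=n/σ².
Here τ₀ = 1/6.7 = 0.149254 and τ_data = 7/45.3 = 0.154525, so τ_n = 0.303779.
Rearranging for μ₀: μ₀ = (μ_n·τ_n − τ_data·x̄)/τ₀ = (-0.6127·0.303779 − 0.154525·1.5) / 0.149254 = -0.417913/0.149254 ≈ -2.8.

μ₀ = -2.8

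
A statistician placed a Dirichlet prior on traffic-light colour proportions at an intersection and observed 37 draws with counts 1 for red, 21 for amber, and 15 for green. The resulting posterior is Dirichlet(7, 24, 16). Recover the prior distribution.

For a Dirichlet(α) prior with multinomial counts c, the posterior is Dirichlet(α + c) componentwise.
Subtract each count from the matching posterior parameter: 7−1=6, 24−21=3, 16−15=1.

Dirichlet(6, 3, 1)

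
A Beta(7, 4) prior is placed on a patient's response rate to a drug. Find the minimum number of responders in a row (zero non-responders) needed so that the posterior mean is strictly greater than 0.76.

After k responders and 0 non-responders the posterior is Beta(7+k, 4), with mean (7+k)/(7+4+k).
Set (7+k)/(11+k) > 0.76 and solve: k > (0.76·11 − 7)/(1 − 0.76) = 5.667.
The smallest integer exceeding 5.667 is 6, and checking k=6: (13)/(17) = 0.7647 > 0.76.

k = 6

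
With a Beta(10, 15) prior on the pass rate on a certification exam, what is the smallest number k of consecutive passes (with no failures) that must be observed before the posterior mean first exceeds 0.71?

k = 27

After k passes and 0 failures the posterior is Beta(10+k, 15), with mean (10+k)/(10+15+k).
Set (10+k)/(25+k) > 0.71 and solve: k > (0.71·25 − 10)/(1 − 0.71) = 26.724.
The smallest integer exceeding 26.724 is 27.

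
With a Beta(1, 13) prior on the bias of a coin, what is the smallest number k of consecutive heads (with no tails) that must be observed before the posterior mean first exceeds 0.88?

After k heads and 0 tails the posterior is Beta(1+k, 13), with mean (1+k)/(1+13+k).
Set (1+k)/(14+k) > 0.88 and solve: k > (0.88·14 − 1)/(1 − 0.88) = 94.333.
The smallest integer exceeding 94.333 is 95.

k = 95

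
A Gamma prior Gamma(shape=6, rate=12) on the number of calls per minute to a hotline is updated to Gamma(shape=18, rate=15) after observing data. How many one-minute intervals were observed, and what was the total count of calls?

A Gamma(α, β) prior (rate parametrization) on a Poisson rate with n observations summing to S gives posterior Gamma(α+S, β+n).
Matching: Σxᵢ = 18 − 6 = 12 and n = 15 − 12 = 3.

n = 3 one-minute intervals with total 12 calls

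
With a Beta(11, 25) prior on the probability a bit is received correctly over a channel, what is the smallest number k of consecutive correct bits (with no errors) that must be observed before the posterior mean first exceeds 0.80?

k = 90

After k correct bits and 0 errors the posterior is Beta(11+k, 25), with mean (11+k)/(11+25+k).
Set (11+k)/(36+k) > 0.80 and solve: k > (0.80·36 − 11)/(1 − 0.80) = 89.000.
The smallest integer exceeding 89.000 is 90, and checking k=90: (101)/(126) = 0.8016 > 0.80.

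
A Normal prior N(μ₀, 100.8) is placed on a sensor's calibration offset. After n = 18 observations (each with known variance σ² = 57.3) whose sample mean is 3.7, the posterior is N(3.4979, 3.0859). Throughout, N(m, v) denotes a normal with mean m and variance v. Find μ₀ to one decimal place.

The posterior mean is a precision-weighted average: μ_n = (τ₀μ₀ + τ_data·x̄)/(τ₀+τ_data), with τ₀=1/σ₀² and τ_data=n/σ².
Here τ₀ = 1/100.8 = 0.009921 and τ_data = 18/57.3 = 0.314136, so τ_n = 0.324057.
Rearranging for μ₀: μ₀ = (μ_n·τ_n − τ_data·x̄)/τ₀ = (3.4979·0.324057 − 0.314136·3.7) / 0.009921 = -0.028784/0.009921 ≈ -2.9.

μ₀ = -2.9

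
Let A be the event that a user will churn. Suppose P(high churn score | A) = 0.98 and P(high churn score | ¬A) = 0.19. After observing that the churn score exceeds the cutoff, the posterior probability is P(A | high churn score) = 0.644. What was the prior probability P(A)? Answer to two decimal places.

P(A) = 0.26

Bayes' rule in odds form gives O(A|E) = O(A)·[P(E|A)/P(E|¬A)], hence O(A) = O(A|E)/LR.
Posterior odds = 0.644/(1−0.644) = 1.8090. LR = 0.98/0.19 = 5.1579.
Prior odds = 1.8090/5.1579 = 0.3507, so P(A) = 0.3507/(1+0.3507) ≈ 0.26.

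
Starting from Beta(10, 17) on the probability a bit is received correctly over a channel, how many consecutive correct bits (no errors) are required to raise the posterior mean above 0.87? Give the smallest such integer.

k = 104

After k correct bits and 0 errors the posterior is Beta(10+k, 17), with mean (10+k)/(10+17+k).
Set (10+k)/(27+k) > 0.87 and solve: k > (0.87·27 − 10)/(1 − 0.87) = 103.769.
The smallest integer exceeding 103.769 is 104.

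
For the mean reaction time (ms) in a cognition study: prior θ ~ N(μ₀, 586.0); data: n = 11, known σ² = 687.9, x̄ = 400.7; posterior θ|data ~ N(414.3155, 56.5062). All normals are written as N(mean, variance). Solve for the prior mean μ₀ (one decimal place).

μ₀ = 541.9

With known observation variance, the Normal–Normal posterior has precision τ_n = τ₀ + n/σ² and mean μ_n = (τ₀μ₀ + (n/σ²)x̄)/τ_n.
Here τ₀ = 1/586.0 = 0.001706 and τ_data = 11/687.9 = 0.015991, so τ_n = 0.017697.
Rearranging for μ₀: μ₀ = (μ_n·τ_n − τ_data·x̄)/τ₀ = (414.3155·0.017697 − 0.015991·400.7) / 0.001706 = 0.924548/0.001706 ≈ 541.9.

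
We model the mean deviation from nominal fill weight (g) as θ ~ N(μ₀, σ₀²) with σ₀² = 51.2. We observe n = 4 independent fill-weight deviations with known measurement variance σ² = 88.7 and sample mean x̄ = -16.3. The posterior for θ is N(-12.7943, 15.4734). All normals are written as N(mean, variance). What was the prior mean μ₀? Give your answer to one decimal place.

The posterior mean is a precision-weighted average: μ_n = (τ₀μ₀ + τ_data·x̄)/(τ₀+τ_data), with τ₀=1/σ₀² and τ_data=n/σ².
Here τ₀ = 1/51.2 = 0.019531 and τ_data = 4/88.7 = 0.045096, so τ_n = 0.064627.
Rearranging for μ₀: μ₀ = (μ_n·τ_n − τ_data·x̄)/τ₀ = (-12.7943·0.064627 − 0.045096·-16.3) / 0.019531 = -0.091792/0.019531 ≈ -4.7.

μ₀ = -4.7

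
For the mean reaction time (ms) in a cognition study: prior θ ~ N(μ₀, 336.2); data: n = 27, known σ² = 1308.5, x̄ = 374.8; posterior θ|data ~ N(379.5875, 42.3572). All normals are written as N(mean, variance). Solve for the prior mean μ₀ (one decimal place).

μ₀ = 412.8

With known observation variance, the Normal–Normal posterior has precision τ_n = τ₀ + n/σ² and mean μ_n = (τ₀μ₀ + (n/σ²)x̄)/τ_n.
Here τ₀ = 1/336.2 = 0.002974 and τ_data = 27/1308.5 = 0.020634, so τ_n = 0.023608.
Rearranging for μ₀: μ₀ = (μ_n·τ_n − τ_data·x̄)/τ₀ = (379.5875·0.023608 − 0.020634·374.8) / 0.002974 = 1.227678/0.002974 ≈ 412.8.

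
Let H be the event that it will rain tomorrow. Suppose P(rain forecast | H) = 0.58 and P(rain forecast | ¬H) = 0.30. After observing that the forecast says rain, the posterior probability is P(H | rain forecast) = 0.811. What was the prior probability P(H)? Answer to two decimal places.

P(H) = 0.69

Bayes' rule in odds form gives O(H|E) = O(H)·[P(E|H)/P(E|¬H)], hence O(H) = O(H|E)/LR.
Posterior odds = 0.811/(1−0.811) = 4.2910. LR = 0.58/0.30 = 1.9333.
Prior odds = 4.2910/1.9333 = 2.2195, so P(H) = 2.2195/(1+2.2195) ≈ 0.69.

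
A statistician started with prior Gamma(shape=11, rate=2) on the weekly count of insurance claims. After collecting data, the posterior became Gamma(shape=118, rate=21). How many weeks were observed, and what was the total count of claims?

n = 19 weeks with total 107 claims

A Gamma(α, β) prior (rate parametrization) on a Poisson rate with n observations summing to S gives posterior Gamma(α+S, β+n).
Matching: Σxᵢ = 118 − 11 = 107 and n = 21 − 2 = 19.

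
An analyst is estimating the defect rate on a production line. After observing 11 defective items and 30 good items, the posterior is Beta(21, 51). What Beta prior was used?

Beta is conjugate to the binomial likelihood: posterior = Beta(a+s, b+f).
Subtract the data counts: 21−11=10, 51−30=21.

Beta(10, 21)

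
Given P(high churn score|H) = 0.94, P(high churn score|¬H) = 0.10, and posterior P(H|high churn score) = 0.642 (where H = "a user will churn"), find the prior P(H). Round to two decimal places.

Bayes' rule in odds form gives O(H|E) = O(H)·[P(E|H)/P(E|¬H)], hence O(H) = O(H|E)/LR.
Posterior odds = 0.642/(1−0.642) = 1.7933. LR = 0.94/0.10 = 9.4000.
Prior odds = 1.7933/9.4000 = 0.1908, so P(H) = 0.1908/(1+0.1908) ≈ 0.16.

P(H) = 0.16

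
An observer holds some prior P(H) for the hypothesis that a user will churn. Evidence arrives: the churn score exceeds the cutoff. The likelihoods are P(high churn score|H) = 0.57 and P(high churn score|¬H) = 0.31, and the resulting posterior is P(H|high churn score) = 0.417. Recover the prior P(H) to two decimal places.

In odds form, posterior odds = prior odds × likelihood ratio, so prior odds = posterior odds ÷ LR.
Posterior odds = 0.417/(1−0.417) = 0.7153. LR = 0.57/0.31 = 1.8387.
Prior odds = 0.7153/1.8387 = 0.3890, so P(H) = 0.3890/(1+0.3890) ≈ 0.28.

P(H) = 0.28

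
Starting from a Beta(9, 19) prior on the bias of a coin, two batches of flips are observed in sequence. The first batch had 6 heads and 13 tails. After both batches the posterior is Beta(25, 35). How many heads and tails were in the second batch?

Because Beta–binomial updating is additive in the counts, the combined data contributed (α_post−α_prior, β_post−β_prior) successes and failures.
Total across both batches: 25−9=16 heads, 35−19=16 tails.
Subtract the first batch: 16−6=10 heads and 16−13=3 tails.

10 heads and 3 tails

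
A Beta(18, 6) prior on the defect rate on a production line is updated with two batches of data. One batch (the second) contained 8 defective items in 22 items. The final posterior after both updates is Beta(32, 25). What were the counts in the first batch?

Sequential conjugate updates are equivalent to a single update on the pooled data, so total successes = posterior α − prior α and total failures = posterior β − prior β.
Total across both batches: 32−18=14 defective items, 25−6=19 good items.
Subtract the second batch: 14−8=6 defective items and 19−14=5 good items.

6 defective items and 5 good items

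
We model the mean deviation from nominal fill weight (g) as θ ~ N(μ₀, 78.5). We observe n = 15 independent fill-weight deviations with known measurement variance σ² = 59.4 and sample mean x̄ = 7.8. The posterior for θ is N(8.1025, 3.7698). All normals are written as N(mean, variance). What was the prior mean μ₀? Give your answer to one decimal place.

With known observation variance, the Normal–Normal posterior has precision τ_n = τ₀ + n/σ² and mean μ_n = (τ₀μ₀ + (n/σ²)x̄)/τ_n.
Here τ₀ = 1/78.5 = 0.012739 and τ_data = 15/59.4 = 0.252525, so τ_n = 0.265264.
Rearranging for μ₀: μ₀ = (μ_n·τ_n − τ_data·x̄)/τ₀ = (8.1025·0.265264 − 0.252525·7.8) / 0.012739 = 0.179607/0.012739 ≈ 14.1.

μ₀ = 14.1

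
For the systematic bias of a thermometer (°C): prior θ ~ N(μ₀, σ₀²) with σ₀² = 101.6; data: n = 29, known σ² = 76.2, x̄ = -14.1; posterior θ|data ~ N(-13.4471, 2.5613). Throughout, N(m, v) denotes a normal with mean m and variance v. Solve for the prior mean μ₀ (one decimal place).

With known observation variance, the Normal–Normal posterior has precision τ_n = τ₀ + n/σ² and mean μ_n = (τ₀μ₀ + (n/σ²)x̄)/τ_n.
Here τ₀ = 1/101.6 = 0.009843 and τ_data = 29/76.2 = 0.380577, so τ_n = 0.390420.
Rearranging for μ₀: μ₀ = (μ_n·τ_n − τ_data·x̄)/τ₀ = (-13.4471·0.390420 − 0.380577·-14.1) / 0.009843 = 0.116119/0.009843 ≈ 11.8.

μ₀ = 11.8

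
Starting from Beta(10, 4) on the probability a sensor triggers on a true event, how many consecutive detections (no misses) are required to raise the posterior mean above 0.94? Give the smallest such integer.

k = 53

After k detections and 0 misses the posterior is Beta(10+k, 4), with mean (10+k)/(10+4+k).
Set (10+k)/(14+k) > 0.94 and solve: k > (0.94·14 − 10)/(1 − 0.94) = 52.667.
The smallest integer exceeding 52.667 is 53.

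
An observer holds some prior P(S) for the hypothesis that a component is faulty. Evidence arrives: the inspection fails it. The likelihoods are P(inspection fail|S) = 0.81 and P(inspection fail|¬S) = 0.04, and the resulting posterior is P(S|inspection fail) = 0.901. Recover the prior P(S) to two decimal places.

In odds form, posterior odds = prior odds × likelihood ratio, so prior odds = posterior odds ÷ LR.
Posterior odds = 0.901/(1−0.901) = 9.1010. LR = 0.81/0.04 = 20.2500.
Prior odds = 9.1010/20.2500 = 0.4494, so P(S) = 0.4494/(1+0.4494) ≈ 0.31.

P(S) = 0.31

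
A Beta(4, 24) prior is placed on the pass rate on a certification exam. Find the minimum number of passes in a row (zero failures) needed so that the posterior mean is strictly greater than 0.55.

After k passes and 0 failures the posterior is Beta(4+k, 24), with mean (4+k)/(4+24+k).
Set (4+k)/(28+k) > 0.55 and solve: k > (0.55·28 − 4)/(1 − 0.55) = 25.333.
The smallest integer exceeding 25.333 is 26.

k = 26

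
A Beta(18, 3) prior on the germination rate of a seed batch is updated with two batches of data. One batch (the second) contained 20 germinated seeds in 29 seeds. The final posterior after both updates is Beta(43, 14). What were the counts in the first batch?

5 germinated seeds and 2 non-germinating seeds

Because Beta–binomial updating is additive in the counts, the combined data contributed (α_post−α_prior, β_post−β_prior) successes and failures.
Total across both batches: 43−18=25 germinated seeds, 14−3=11 non-germinating seeds.
Subtract the second batch: 25−20=5 germinated seeds and 11−9=2 non-germinating seeds.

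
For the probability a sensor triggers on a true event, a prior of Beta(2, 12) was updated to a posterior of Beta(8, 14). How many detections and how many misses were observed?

A Beta(a, b) prior with s successes and f failures in binomial data gives a Beta(a+s, b+f) posterior.
So s = 8 − 2 = 6 and f = 14 − 12 = 2.

6 detections and 2 misses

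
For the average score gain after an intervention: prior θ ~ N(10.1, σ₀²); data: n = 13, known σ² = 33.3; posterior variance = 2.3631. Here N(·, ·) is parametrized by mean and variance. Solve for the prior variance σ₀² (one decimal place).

Posterior precision equals prior precision plus data precision: 1/σ_n² = 1/σ₀² + n/σ².
So 1/σ₀² = 1/2.3631 − 13/33.3 = 0.423173 − 0.390390 = 0.032783.
Hence σ₀² = 1/0.032783 ≈ 30.5.

σ₀² = 30.5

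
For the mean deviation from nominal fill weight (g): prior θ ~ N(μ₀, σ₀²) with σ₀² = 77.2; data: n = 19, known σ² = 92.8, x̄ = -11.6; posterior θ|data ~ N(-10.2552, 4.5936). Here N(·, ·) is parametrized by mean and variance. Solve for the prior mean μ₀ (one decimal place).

μ₀ = 11.0

The posterior mean is a precision-weighted average: μ_n = (τ₀μ₀ + τ_data·x̄)/(τ₀+τ_data), with τ₀=1/σ₀² and τ_data=n/σ².
Here τ₀ = 1/77.2 = 0.012953 and τ_data = 19/92.8 = 0.204741, so τ_n = 0.217694.
Rearranging for μ₀: μ₀ = (μ_n·τ_n − τ_data·x̄)/τ₀ = (-10.2552·0.217694 − 0.204741·-11.6) / 0.012953 = 0.142500/0.012953 ≈ 11.0.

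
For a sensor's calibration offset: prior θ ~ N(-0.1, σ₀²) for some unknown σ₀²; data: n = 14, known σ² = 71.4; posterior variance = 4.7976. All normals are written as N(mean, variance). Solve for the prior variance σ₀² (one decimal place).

Posterior precision equals prior precision plus data precision: 1/σ_n² = 1/σ₀² + n/σ².
So 1/σ₀² = 1/4.7976 − 14/71.4 = 0.208438 − 0.196078 = 0.012360.
Hence σ₀² = 1/0.012360 ≈ 80.9.

σ₀² = 80.9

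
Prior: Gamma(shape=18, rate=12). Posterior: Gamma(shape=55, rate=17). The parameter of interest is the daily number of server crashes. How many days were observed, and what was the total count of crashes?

n = 5 days with total 37 crashes

Gamma–Poisson conjugacy: posterior shape = α + Σxᵢ, posterior rate = β + n.
Matching: Σxᵢ = 55 − 18 = 37 and n = 17 − 12 = 5.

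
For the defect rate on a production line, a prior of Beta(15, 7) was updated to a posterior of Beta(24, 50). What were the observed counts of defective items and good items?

9 defective items and 43 good items

Beta is conjugate to the binomial likelihood: posterior = Beta(a+s, b+f).
So s = 24 − 15 = 9 and f = 50 − 7 = 43.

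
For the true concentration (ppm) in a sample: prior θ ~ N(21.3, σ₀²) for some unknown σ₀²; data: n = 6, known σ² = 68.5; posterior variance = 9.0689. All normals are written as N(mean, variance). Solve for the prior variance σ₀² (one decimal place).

σ₀² = 44.1

Posterior precision equals prior precision plus data precision: 1/σ_n² = 1/σ₀² + n/σ².
So 1/σ₀² = 1/9.0689 − 6/68.5 = 0.110267 − 0.087591 = 0.022676.
Hence σ₀² = 1/0.022676 ≈ 44.1.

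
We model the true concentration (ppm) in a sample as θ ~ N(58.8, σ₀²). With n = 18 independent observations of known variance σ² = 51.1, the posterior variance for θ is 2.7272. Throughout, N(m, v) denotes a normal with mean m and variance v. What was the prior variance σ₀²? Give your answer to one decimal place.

For the Normal–Normal model with known σ², precisions add: τ_n = τ₀ + n/σ².
So 1/σ₀² = 1/2.7272 − 18/51.1 = 0.366676 − 0.352250 = 0.014426.
Hence σ₀² = 1/0.014426 ≈ 69.3.

σ₀² = 69.3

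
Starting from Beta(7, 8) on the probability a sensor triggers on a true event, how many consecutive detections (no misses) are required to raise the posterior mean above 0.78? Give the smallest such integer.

After k detections and 0 misses the posterior is Beta(7+k, 8), with mean (7+k)/(7+8+k).
Set (7+k)/(15+k) > 0.78 and solve: k > (0.78·15 − 7)/(1 − 0.78) = 21.364.
The smallest integer exceeding 21.364 is 22.

k = 22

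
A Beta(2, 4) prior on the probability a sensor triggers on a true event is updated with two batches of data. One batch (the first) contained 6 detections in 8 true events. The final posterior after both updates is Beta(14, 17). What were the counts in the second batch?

Because Beta–binomial updating is additive in the counts, the combined data contributed (α_post−α_prior, β_post−β_prior) successes and failures.
Total across both batches: 14−2=12 detections, 17−4=13 misses.
Subtract the first batch: 12−6=6 detections and 13−2=11 misses.

6 detections and 11 misses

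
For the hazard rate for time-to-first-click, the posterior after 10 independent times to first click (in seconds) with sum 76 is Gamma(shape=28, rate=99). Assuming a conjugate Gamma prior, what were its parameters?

Gamma(shape=18, rate=23)

Gamma–exponential conjugacy: posterior shape = α + n, posterior rate = β + Σtᵢ.
So α = 28 − 10 = 18 and β = 99 − 76 = 23.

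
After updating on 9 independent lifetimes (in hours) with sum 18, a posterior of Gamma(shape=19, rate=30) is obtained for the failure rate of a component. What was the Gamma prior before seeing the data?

Gamma(shape=10, rate=12)

Gamma–exponential conjugacy: posterior shape = α + n, posterior rate = β + Σtᵢ.
So α = 19 − 9 = 10 and β = 30 − 18 = 12.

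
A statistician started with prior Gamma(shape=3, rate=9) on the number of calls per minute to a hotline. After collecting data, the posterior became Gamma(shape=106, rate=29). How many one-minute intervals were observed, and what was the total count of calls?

n = 20 one-minute intervals with total 103 calls

A Gamma(α, β) prior (rate parametrization) on a Poisson rate with n observations summing to S gives posterior Gamma(α+S, β+n).
Matching: Σxᵢ = 106 − 3 = 103 and n = 29 − 9 = 20.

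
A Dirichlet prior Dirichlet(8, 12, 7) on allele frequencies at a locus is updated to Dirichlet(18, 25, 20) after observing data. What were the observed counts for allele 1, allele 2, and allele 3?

counts (10, 13, 13)

For a Dirichlet(α) prior with multinomial counts c, the posterior is Dirichlet(α + c) componentwise.
Counts are posterior − prior componentwise: 18−8=10, 25−12=13, 20−7=13.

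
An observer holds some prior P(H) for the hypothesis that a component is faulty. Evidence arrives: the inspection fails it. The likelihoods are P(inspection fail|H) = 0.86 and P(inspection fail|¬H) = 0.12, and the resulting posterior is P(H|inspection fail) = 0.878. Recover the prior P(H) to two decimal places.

Bayes' rule in odds form gives O(H|E) = O(H)·[P(E|H)/P(E|¬H)], hence O(H) = O(H|E)/LR.
Posterior odds = 0.878/(1−0.878) = 7.1967. LR = 0.86/0.12 = 7.1667.
Prior odds = 7.1967/7.1667 = 1.0042, so P(H) = 1.0042/(1+1.0042) ≈ 0.50.

P(H) = 0.50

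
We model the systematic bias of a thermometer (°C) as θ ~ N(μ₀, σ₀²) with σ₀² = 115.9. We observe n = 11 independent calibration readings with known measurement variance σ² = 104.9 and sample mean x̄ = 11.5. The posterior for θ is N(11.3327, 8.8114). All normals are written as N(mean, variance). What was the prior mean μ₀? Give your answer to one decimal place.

μ₀ = 9.3

The posterior mean is a precision-weighted average: μ_n = (τ₀μ₀ + τ_data·x̄)/(τ₀+τ_data), with τ₀=1/σ₀² and τ_data=n/σ².
Here τ₀ = 1/115.9 = 0.008628 and τ_data = 11/104.9 = 0.104862, so τ_n = 0.113490.
Rearranging for μ₀: μ₀ = (μ_n·τ_n − τ_data·x̄)/τ₀ = (11.3327·0.113490 − 0.104862·11.5) / 0.008628 = 0.080235/0.008628 ≈ 9.3.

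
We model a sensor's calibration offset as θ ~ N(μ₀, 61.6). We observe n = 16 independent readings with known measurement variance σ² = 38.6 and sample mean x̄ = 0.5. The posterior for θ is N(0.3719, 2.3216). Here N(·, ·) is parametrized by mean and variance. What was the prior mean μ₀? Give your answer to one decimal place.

μ₀ = -2.9

The posterior mean is a precision-weighted average: μ_n = (τ₀μ₀ + τ_data·x̄)/(τ₀+τ_data), with τ₀=1/σ₀² and τ_data=n/σ².
Here τ₀ = 1/61.6 = 0.016234 and τ_data = 16/38.6 = 0.414508, so τ_n = 0.430742.
Rearranging for μ₀: μ₀ = (μ_n·τ_n − τ_data·x̄)/τ₀ = (0.3719·0.430742 − 0.414508·0.5) / 0.016234 = -0.047061/0.016234 ≈ -2.9.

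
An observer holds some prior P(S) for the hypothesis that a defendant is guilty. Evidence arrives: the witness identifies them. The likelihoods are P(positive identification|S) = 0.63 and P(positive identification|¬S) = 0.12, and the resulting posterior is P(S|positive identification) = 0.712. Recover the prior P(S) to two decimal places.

P(S) = 0.32

Bayes' rule in odds form gives O(S|E) = O(S)·[P(E|S)/P(E|¬S)], hence O(S) = O(S|E)/LR.
Posterior odds = 0.712/(1−0.712) = 2.4722. LR = 0.63/0.12 = 5.2500.
Prior odds = 2.4722/5.2500 = 0.4709, so P(S) = 0.4709/(1+0.4709) ≈ 0.32.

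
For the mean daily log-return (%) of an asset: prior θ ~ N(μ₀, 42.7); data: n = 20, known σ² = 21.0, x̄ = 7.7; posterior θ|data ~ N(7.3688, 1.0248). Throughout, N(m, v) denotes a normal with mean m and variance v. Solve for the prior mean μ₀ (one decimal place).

The posterior mean is a precision-weighted average: μ_n = (τ₀μ₀ + τ_data·x̄)/(τ₀+τ_data), with τ₀=1/σ₀² and τ_data=n/σ².
Here τ₀ = 1/42.7 = 0.023419 and τ_data = 20/21.0 = 0.952381, so τ_n = 0.975800.
Rearranging for μ₀: μ₀ = (μ_n·τ_n − τ_data·x̄)/τ₀ = (7.3688·0.975800 − 0.952381·7.7) / 0.023419 = -0.142859/0.023419 ≈ -6.1.

μ₀ = -6.1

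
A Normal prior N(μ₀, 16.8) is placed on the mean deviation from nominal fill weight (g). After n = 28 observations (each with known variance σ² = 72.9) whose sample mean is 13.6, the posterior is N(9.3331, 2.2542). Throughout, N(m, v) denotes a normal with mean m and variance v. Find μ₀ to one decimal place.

μ₀ = -18.2

With known observation variance, the Normal–Normal posterior has precision τ_n = τ₀ + n/σ² and mean μ_n = (τ₀μ₀ + (n/σ²)x̄)/τ_n.
Here τ₀ = 1/16.8 = 0.059524 and τ_data = 28/72.9 = 0.384088, so τ_n = 0.443612.
Rearranging for μ₀: μ₀ = (μ_n·τ_n − τ_data·x̄)/τ₀ = (9.3331·0.443612 − 0.384088·13.6) / 0.059524 = -1.083322/0.059524 ≈ -18.2.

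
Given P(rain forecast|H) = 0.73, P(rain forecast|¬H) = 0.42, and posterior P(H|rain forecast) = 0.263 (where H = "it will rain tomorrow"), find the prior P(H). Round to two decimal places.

In odds form, posterior odds = prior odds × likelihood ratio, so prior odds = posterior odds ÷ LR.
Posterior odds = 0.263/(1−0.263) = 0.3569. LR = 0.73/0.42 = 1.7381.
Prior odds = 0.3569/1.7381 = 0.2053, so P(H) = 0.2053/(1+0.2053) ≈ 0.17.

P(H) = 0.17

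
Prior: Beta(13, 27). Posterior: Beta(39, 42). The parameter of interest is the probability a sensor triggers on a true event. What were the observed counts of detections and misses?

A Beta(α, β) prior with s successes and f failures in binomial data gives a Beta(α+s, β+f) posterior.
Match parameters: s=39−13=26, f=42−27=15.

26 detections and 15 misses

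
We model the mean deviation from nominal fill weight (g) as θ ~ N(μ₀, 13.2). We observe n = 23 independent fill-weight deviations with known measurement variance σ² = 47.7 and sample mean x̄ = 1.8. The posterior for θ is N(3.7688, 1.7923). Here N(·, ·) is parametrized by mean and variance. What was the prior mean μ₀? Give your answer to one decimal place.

With known observation variance, the Normal–Normal posterior has precision τ_n = τ₀ + n/σ² and mean μ_n = (τ₀μ₀ + (n/σ²)x̄)/τ_n.
Here τ₀ = 1/13.2 = 0.075758 and τ_data = 23/47.7 = 0.482180, so τ_n = 0.557938.
Rearranging for μ₀: μ₀ = (μ_n·τ_n − τ_data·x̄)/τ₀ = (3.7688·0.557938 − 0.482180·1.8) / 0.075758 = 1.234833/0.075758 ≈ 16.3.

μ₀ = 16.3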